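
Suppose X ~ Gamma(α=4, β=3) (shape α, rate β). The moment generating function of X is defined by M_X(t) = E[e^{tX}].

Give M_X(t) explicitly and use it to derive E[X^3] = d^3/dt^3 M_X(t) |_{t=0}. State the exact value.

M_X(t) = 81/(3 - t)^4
D^3[M](t) = -9720/(t^7 - 21*t^6 + 189*t^5 - 945*t^4 + 2835*t^3 - 5103*t^2 + 5103*t - 2187)

E[X^3] = D^3[M](0) = 40/9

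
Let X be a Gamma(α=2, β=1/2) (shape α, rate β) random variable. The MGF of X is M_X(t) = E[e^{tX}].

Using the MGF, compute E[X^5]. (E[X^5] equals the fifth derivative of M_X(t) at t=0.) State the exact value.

M_X(t) = 1/(4*(1/2 - t)^2)
dM/dt = -4/(8*t^3 - 12*t^2 + 6*t - 1)
d^2M/dt^2 = 24/(16*t^4 - 32*t^3 + 24*t^2 - 8*t + 1)
d^3M/dt^3 = -192/(32*t^5 - 80*t^4 + 80*t^3 - 40*t^2 + 10*t - 1)
d^4M/dt^4 = 1920/(64*t^6 - 192*t^5 + 240*t^4 - 160*t^3 + 60*t^2 - 12*t + 1)
d^5M/dt^5 = -23040/(128*t^7 - 448*t^6 + 672*t^5 - 560*t^4 + 280*t^3 - 84*t^2 + 14*t - 1)

E[X^5] = d^5M/dt^5 |_{t=0} = 23040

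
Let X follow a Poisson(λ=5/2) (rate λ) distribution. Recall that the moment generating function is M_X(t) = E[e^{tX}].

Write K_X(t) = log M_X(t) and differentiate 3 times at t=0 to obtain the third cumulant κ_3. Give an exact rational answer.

M_X(t) = e^(5*e^(t)/2 - 5/2)
K_X(t) = log M_X(t) = 5*e^(t)/2 - 5/2
K′(t) = 5*e^(t)/2
K′′(t) = 5*e^(t)/2
K′′′(t) = 5*e^(t)/2

κ_3 = K′′′(0) = 5/2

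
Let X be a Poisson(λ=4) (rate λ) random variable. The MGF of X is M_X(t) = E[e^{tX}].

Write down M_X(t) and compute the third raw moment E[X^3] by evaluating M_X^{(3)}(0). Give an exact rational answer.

E[X^3] = M^(3)(0) = 116

M_X(t) = e^(4*e^(t) - 4)
M^(3)(t) = (64*e^(3*t)*e^(4*e^(t)) + 48*e^(2*t)*e^(4*e^(t)) + 4*e^(t)*e^(4*e^(t)))*e^(-4)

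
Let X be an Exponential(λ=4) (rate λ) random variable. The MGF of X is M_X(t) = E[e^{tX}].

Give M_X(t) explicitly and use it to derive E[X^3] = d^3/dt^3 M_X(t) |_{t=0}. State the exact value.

M_X(t) = 4/(4 - t)
dM/dt = 4/(t^2 - 8*t + 16)
d^2M/dt^2 = -8/(t^3 - 12*t^2 + 48*t - 64)
d^3M/dt^3 = 24/(t^4 - 16*t^3 + 96*t^2 - 256*t + 256)

E[X^3] = d^3M/dt^3 |_{t=0} = 3/32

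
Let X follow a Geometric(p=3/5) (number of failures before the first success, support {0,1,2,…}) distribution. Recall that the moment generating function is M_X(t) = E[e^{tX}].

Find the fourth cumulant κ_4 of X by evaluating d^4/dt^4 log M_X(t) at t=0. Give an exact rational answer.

κ_4 = d^4K/dt^4 |_{t=0} = 230/27

M_X(t) = 3/(5*(1 - 2*e^(t)/5))
K_X(t) = log M_X(t) = -log(1 - 2*e^(t)/5) - log(5) + log(3)
dK/dt = -2*e^(t)/(2*e^(t) - 5)
d^2K/dt^2 = 10*e^(t)/(4*e^(2*t) - 20*e^(t) + 25)
d^3K/dt^3 = (-20*e^(2*t) - 50*e^(t))/(8*e^(3*t) - 60*e^(2*t) + 150*e^(t) - 125)
d^4K/dt^4 = (40*e^(3*t) + 400*e^(2*t) + 250*e^(t))/(16*e^(4*t) - 160*e^(3*t) + 600*e^(2*t) - 1000*e^(t) + 625)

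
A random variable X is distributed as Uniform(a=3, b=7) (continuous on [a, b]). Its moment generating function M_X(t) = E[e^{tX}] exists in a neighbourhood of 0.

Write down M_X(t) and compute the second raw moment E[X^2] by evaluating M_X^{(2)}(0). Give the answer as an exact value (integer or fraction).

E[X^2] = M′′(0) = 79/3

M_X(t) = (e^(7*t) - e^(3*t))/(4*t)
M′(t) = (7*t*e^(7*t) - 3*t*e^(3*t) - e^(7*t) + e^(3*t))/(4*t^2)
M′′(t) = (49*t^2*e^(7*t) - 9*t^2*e^(3*t) - 14*t*e^(7*t) + 6*t*e^(3*t) + 2*e^(7*t) - 2*e^(3*t))/(4*t^3)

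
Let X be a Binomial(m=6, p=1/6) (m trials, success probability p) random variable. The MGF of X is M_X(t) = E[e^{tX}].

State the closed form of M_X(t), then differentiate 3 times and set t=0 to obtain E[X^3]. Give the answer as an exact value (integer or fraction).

E[X^3] = D^3[M](0) = 73/18

M_X(t) = (e^(t)/6 + 5/6)^6
D^3[M](t) = e^(6*t)/216 + 625*e^(5*t)/7776 + 125*e^(4*t)/243 + 625*e^(3*t)/432 + 3125*e^(2*t)/1944 + 3125*e^(t)/7776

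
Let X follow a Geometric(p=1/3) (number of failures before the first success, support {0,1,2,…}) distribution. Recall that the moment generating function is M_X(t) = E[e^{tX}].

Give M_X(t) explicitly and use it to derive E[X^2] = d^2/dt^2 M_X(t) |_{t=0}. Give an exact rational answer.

E[X^2] = D^2[M](0) = 10

M_X(t) = 1/(3*(1 - 2*e^(t)/3))
D^2[M](t) = (-4*e^(2*t) - 6*e^(t))/(8*e^(3*t) - 36*e^(2*t) + 54*e^(t) - 27)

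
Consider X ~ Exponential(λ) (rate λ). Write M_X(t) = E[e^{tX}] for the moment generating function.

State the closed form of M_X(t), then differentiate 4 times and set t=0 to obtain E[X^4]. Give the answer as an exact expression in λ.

M_X(t) = λ/(λ - t)
M′(t) = λ/(λ^2 - 2*λ*t + t^2)
M′′(t) = -2*λ/(-λ^3 + 3*λ^2*t - 3*λ*t^2 + t^3)
M′′′(t) = 6*λ/(λ^4 - 4*λ^3*t + 6*λ^2*t^2 - 4*λ*t^3 + t^4)
M′′′′(t) = -24*λ/(-λ^5 + 5*λ^4*t - 10*λ^3*t^2 + 10*λ^2*t^3 - 5*λ*t^4 + t^5)

E[X^4] = M′′′′(0) = 24/λ^4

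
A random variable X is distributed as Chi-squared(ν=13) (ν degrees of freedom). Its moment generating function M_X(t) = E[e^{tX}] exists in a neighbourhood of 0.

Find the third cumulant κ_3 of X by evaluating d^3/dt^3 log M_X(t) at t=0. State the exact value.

M_X(t) = (1 - 2*t)^(-13/2)
K_X(t) = log M_X(t) = -13*log(1 - 2*t)/2
D^3[K](t) = -104/(8*t^3 - 12*t^2 + 6*t - 1)

κ_3 = D^3[K](0) = 104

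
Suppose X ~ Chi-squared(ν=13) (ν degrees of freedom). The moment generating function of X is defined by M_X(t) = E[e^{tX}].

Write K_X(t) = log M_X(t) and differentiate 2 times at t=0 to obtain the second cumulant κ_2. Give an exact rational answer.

M_X(t) = (1 - 2*t)^(-13/2)
K_X(t) = log M_X(t) = -13*log(1 - 2*t)/2
K^(2)(t) = 26/(4*t^2 - 4*t + 1)

κ_2 = K^(2)(0) = 26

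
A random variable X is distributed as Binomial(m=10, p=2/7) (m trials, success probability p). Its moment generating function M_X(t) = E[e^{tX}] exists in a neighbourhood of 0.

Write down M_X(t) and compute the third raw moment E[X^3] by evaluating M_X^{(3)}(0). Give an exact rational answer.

M_X(t) = (2*e^(t)/7 + 5/7)^10

E[X^3] = D^3[M](0) = 14300/343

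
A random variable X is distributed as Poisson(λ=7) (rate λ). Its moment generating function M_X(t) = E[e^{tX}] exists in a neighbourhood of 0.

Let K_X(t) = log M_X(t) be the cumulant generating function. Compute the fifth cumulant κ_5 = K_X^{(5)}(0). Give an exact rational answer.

κ_5 = d^5K/dt^5 |_{t=0} = 7

M_X(t) = e^(7*e^(t) - 7)
K_X(t) = log M_X(t) = 7*e^(t) - 7
dK/dt = 7*e^(t)
d^2K/dt^2 = 7*e^(t)
d^3K/dt^3 = 7*e^(t)
d^4K/dt^4 = 7*e^(t)
d^5K/dt^5 = 7*e^(t)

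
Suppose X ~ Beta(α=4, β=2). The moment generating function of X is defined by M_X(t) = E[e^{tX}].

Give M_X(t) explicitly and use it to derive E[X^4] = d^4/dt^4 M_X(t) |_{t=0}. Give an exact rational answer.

M_X(t) = ₁F₁(4; 6; t)
dM/dt = 2*₁F₁(5; 7; t)/3
d^2M/dt^2 = 10*₁F₁(6; 8; t)/21
d^3M/dt^3 = 5*₁F₁(7; 9; t)/14
d^4M/dt^4 = 5*₁F₁(8; 10; t)/18

E[X^4] = d^4M/dt^4 |_{t=0} = 5/18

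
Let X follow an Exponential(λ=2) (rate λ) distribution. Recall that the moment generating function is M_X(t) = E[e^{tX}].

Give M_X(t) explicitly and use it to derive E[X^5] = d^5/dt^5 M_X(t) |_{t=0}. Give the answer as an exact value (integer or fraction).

E[X^5] = M′′′′′(0) = 15/4

M_X(t) = 2/(2 - t)
M′(t) = 2/(t^2 - 4*t + 4)
M′′(t) = -4/(t^3 - 6*t^2 + 12*t - 8)
M′′′(t) = 12/(t^4 - 8*t^3 + 24*t^2 - 32*t + 16)
M′′′′(t) = -48/(t^5 - 10*t^4 + 40*t^3 - 80*t^2 + 80*t - 32)
M′′′′′(t) = 240/(t^6 - 12*t^5 + 60*t^4 - 160*t^3 + 240*t^2 - 192*t + 64)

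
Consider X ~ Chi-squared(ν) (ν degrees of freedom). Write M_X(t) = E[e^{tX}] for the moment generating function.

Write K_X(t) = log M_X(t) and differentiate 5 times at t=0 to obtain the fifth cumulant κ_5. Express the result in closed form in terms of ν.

κ_5 = K′′′′′(0) = 384*ν

M_X(t) = (1 - 2*t)^(-ν/2)
K_X(t) = log M_X(t) = -ν*log(1 - 2*t)/2
K′(t) = -ν/(2*t - 1)
K′′(t) = 2*ν/(4*t^2 - 4*t + 1)
K′′′(t) = -8*ν/(8*t^3 - 12*t^2 + 6*t - 1)
K′′′′(t) = 48*ν/(16*t^4 - 32*t^3 + 24*t^2 - 8*t + 1)
K′′′′′(t) = -384*ν/(32*t^5 - 80*t^4 + 80*t^3 - 40*t^2 + 10*t - 1)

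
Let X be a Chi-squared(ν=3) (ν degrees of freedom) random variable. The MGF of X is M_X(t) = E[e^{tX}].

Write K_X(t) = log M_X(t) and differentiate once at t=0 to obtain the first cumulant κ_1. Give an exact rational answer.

M_X(t) = (1 - 2*t)^(-3/2)
K_X(t) = log M_X(t) = -3*log(1 - 2*t)/2
K^(1)(t) = -3/(2*t - 1)

κ_1 = K^(1)(0) = 3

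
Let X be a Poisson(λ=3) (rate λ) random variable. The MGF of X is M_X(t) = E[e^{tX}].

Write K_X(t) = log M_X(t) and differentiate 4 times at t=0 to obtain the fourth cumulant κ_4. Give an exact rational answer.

κ_4 = d^4K/dt^4 |_{t=0} = 3

M_X(t) = e^(3*e^(t) - 3)
K_X(t) = log M_X(t) = 3*e^(t) - 3
dK/dt = 3*e^(t)
d^2K/dt^2 = 3*e^(t)
d^3K/dt^3 = 3*e^(t)
d^4K/dt^4 = 3*e^(t)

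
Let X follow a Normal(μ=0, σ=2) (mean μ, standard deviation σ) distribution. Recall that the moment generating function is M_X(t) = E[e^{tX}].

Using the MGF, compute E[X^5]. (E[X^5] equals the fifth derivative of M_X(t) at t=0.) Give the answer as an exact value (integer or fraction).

M_X(t) = e^(2*t^2)
D^5[M](t) = 1024*t^5*e^(2*t^2) + 2560*t^3*e^(2*t^2) + 960*t*e^(2*t^2)

E[X^5] = D^5[M](0) = 0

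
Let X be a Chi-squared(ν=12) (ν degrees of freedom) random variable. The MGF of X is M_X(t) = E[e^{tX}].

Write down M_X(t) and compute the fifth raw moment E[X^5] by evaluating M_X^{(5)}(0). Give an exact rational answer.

M_X(t) = (1 - 2*t)^(-6)
M^(5)(t) = -967680/(2048*t^11 - 11264*t^10 + 28160*t^9 - 42240*t^8 + 42240*t^7 - 29568*t^6 + 14784*t^5 - 5280*t^4 + 1320*t^3 - 220*t^2 + 22*t - 1)

E[X^5] = M^(5)(0) = 967680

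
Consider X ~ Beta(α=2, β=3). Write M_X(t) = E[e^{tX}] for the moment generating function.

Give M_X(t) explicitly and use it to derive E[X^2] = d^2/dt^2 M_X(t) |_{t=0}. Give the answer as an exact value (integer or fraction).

E[X^2] = d^2M/dt^2 |_{t=0} = 1/5

M_X(t) = ₁F₁(2; 5; t)
dM/dt = 2*₁F₁(3; 6; t)/5
d^2M/dt^2 = ₁F₁(4; 7; t)/5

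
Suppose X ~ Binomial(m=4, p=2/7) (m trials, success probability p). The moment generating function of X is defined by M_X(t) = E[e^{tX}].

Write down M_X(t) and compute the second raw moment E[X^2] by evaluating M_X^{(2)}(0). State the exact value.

M_X(t) = (2*e^(t)/7 + 5/7)^4
dM/dt = 64*e^(4*t)/2401 + 480*e^(3*t)/2401 + 1200*e^(2*t)/2401 + 1000*e^(t)/2401
d^2M/dt^2 = 256*e^(4*t)/2401 + 1440*e^(3*t)/2401 + 2400*e^(2*t)/2401 + 1000*e^(t)/2401

E[X^2] = d^2M/dt^2 |_{t=0} = 104/49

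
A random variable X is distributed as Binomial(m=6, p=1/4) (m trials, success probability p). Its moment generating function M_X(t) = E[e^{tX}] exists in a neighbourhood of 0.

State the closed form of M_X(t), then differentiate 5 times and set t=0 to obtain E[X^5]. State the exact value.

M_X(t) = (e^(t)/4 + 3/4)^6
M′(t) = 3*e^(6*t)/2048 + 45*e^(5*t)/2048 + 135*e^(4*t)/1024 + 405*e^(3*t)/1024 + 1215*e^(2*t)/2048 + 729*e^(t)/2048
M′′(t) = 9*e^(6*t)/1024 + 225*e^(5*t)/2048 + 135*e^(4*t)/256 + 1215*e^(3*t)/1024 + 1215*e^(2*t)/1024 + 729*e^(t)/2048
M′′′(t) = 27*e^(6*t)/512 + 1125*e^(5*t)/2048 + 135*e^(4*t)/64 + 3645*e^(3*t)/1024 + 1215*e^(2*t)/512 + 729*e^(t)/2048
M′′′′(t) = 81*e^(6*t)/256 + 5625*e^(5*t)/2048 + 135*e^(4*t)/16 + 10935*e^(3*t)/1024 + 1215*e^(2*t)/256 + 729*e^(t)/2048
M′′′′′(t) = 243*e^(6*t)/128 + 28125*e^(5*t)/2048 + 135*e^(4*t)/4 + 32805*e^(3*t)/1024 + 1215*e^(2*t)/128 + 729*e^(t)/2048

E[X^5] = M′′′′′(0) = 5841/64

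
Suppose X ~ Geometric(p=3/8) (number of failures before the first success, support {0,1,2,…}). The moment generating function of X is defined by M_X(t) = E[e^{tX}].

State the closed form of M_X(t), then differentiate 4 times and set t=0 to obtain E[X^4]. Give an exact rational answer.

E[X^4] = M′′′′(0) = 10595/27

M_X(t) = 3/(8*(1 - 5*e^(t)/8))
M′(t) = 15*e^(t)/(25*e^(2*t) - 80*e^(t) + 64)
M′′(t) = (-75*e^(2*t) - 120*e^(t))/(125*e^(3*t) - 600*e^(2*t) + 960*e^(t) - 512)
M′′′(t) = (375*e^(3*t) + 2400*e^(2*t) + 960*e^(t))/(625*e^(4*t) - 4000*e^(3*t) + 9600*e^(2*t) - 10240*e^(t) + 4096)
M′′′′(t) = (-1875*e^(4*t) - 33000*e^(3*t) - 52800*e^(2*t) - 7680*e^(t))/(3125*e^(5*t) - 25000*e^(4*t) + 80000*e^(3*t) - 128000*e^(2*t) + 102400*e^(t) - 32768)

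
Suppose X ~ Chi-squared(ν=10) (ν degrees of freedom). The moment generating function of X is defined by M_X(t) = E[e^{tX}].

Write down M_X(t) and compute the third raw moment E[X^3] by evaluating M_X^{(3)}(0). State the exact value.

E[X^3] = M^(3)(0) = 1680

M_X(t) = (1 - 2*t)^(-5)
M^(3)(t) = 1680/(256*t^8 - 1024*t^7 + 1792*t^6 - 1792*t^5 + 1120*t^4 - 448*t^3 + 112*t^2 - 16*t + 1)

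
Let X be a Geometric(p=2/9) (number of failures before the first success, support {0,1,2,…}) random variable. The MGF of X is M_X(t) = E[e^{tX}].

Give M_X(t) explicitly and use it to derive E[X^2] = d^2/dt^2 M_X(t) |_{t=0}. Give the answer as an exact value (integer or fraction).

M_X(t) = 2/(9*(1 - 7*e^(t)/9))
M′(t) = 14*e^(t)/(49*e^(2*t) - 126*e^(t) + 81)
M′′(t) = (-98*e^(2*t) - 126*e^(t))/(343*e^(3*t) - 1323*e^(2*t) + 1701*e^(t) - 729)

E[X^2] = M′′(0) = 28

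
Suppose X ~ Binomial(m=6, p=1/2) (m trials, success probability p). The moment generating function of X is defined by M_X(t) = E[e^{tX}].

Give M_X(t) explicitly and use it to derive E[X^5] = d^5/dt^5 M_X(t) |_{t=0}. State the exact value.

M_X(t) = (e^(t)/2 + 1/2)^6
M^(5)(t) = 243*e^(6*t)/2 + 9375*e^(5*t)/32 + 240*e^(4*t) + 1215*e^(3*t)/16 + 15*e^(2*t)/2 + 3*e^(t)/32

E[X^5] = M^(5)(0) = 738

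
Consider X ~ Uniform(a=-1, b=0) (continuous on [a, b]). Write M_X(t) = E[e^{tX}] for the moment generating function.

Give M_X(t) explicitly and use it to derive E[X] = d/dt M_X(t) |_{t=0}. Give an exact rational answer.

E[X] = M′(0) = -1/2

M_X(t) = (1 - e^(-t))/t
M′(t) = (t - e^(t) + 1)*e^(-t)/t^2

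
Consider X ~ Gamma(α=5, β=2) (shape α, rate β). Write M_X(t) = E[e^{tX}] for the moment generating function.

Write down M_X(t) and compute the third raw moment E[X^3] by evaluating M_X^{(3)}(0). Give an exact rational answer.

E[X^3] = d^3M/dt^3 |_{t=0} = 105/4

M_X(t) = 32/(2 - t)^5
dM/dt = 160/(t^6 - 12*t^5 + 60*t^4 - 160*t^3 + 240*t^2 - 192*t + 64)
d^2M/dt^2 = -960/(t^7 - 14*t^6 + 84*t^5 - 280*t^4 + 560*t^3 - 672*t^2 + 448*t - 128)
d^3M/dt^3 = 6720/(t^8 - 16*t^7 + 112*t^6 - 448*t^5 + 1120*t^4 - 1792*t^3 + 1792*t^2 - 1024*t + 256)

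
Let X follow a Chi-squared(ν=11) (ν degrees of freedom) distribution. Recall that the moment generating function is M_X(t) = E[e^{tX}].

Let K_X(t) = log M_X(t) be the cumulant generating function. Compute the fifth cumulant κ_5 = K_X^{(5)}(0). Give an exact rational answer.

κ_5 = K′′′′′(0) = 4224

M_X(t) = (1 - 2*t)^(-11/2)
K_X(t) = log M_X(t) = -11*log(1 - 2*t)/2
K′(t) = -11/(2*t - 1)
K′′(t) = 22/(4*t^2 - 4*t + 1)
K′′′(t) = -88/(8*t^3 - 12*t^2 + 6*t - 1)
K′′′′(t) = 528/(16*t^4 - 32*t^3 + 24*t^2 - 8*t + 1)
K′′′′′(t) = -4224/(32*t^5 - 80*t^4 + 80*t^3 - 40*t^2 + 10*t - 1)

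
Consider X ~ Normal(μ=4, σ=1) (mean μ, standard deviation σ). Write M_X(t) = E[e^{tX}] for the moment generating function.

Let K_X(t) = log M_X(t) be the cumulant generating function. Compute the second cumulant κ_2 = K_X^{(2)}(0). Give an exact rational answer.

κ_2 = d^2K/dt^2 |_{t=0} = 1

M_X(t) = e^(t^2/2 + 4*t)
K_X(t) = log M_X(t) = t^2/2 + 4*t
dK/dt = t + 4
d^2K/dt^2 = 1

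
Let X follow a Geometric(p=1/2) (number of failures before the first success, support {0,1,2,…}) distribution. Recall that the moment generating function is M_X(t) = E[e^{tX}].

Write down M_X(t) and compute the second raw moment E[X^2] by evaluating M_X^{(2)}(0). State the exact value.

E[X^2] = D^2[M](0) = 3

M_X(t) = 1/(2*(1 - e^(t)/2))
D^2[M](t) = (-e^(2*t) - 2*e^(t))/(e^(3*t) - 6*e^(2*t) + 12*e^(t) - 8)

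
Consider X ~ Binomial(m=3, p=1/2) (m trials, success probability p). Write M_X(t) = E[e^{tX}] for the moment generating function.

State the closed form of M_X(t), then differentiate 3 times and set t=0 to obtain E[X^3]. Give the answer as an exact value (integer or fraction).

M_X(t) = (e^(t)/2 + 1/2)^3
M′(t) = 3*e^(3*t)/8 + 3*e^(2*t)/4 + 3*e^(t)/8
M′′(t) = 9*e^(3*t)/8 + 3*e^(2*t)/2 + 3*e^(t)/8
M′′′(t) = 27*e^(3*t)/8 + 3*e^(2*t) + 3*e^(t)/8

E[X^3] = M′′′(0) = 27/4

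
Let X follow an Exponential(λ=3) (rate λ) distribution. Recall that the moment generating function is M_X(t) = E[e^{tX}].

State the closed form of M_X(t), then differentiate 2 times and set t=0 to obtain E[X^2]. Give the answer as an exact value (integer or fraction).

E[X^2] = M^(2)(0) = 2/9

M_X(t) = 3/(3 - t)
M^(2)(t) = -6/(t^3 - 9*t^2 + 27*t - 27)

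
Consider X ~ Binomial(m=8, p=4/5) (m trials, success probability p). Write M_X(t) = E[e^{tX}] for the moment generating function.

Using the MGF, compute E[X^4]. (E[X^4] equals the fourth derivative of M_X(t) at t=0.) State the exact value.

E[X^4] = M^(4)(0) = 9888/5

M_X(t) = (4*e^(t)/5 + 1/5)^8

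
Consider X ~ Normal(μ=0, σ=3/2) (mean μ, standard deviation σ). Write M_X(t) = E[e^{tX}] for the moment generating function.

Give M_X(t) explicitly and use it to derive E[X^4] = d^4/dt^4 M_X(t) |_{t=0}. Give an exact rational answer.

M_X(t) = e^(9*t^2/8)
dM/dt = 9*t*e^(9*t^2/8)/4
d^2M/dt^2 = 81*t^2*e^(9*t^2/8)/16 + 9*e^(9*t^2/8)/4
d^3M/dt^3 = 729*t^3*e^(9*t^2/8)/64 + 243*t*e^(9*t^2/8)/16
d^4M/dt^4 = 6561*t^4*e^(9*t^2/8)/256 + 2187*t^2*e^(9*t^2/8)/32 + 243*e^(9*t^2/8)/16

E[X^4] = d^4M/dt^4 |_{t=0} = 243/16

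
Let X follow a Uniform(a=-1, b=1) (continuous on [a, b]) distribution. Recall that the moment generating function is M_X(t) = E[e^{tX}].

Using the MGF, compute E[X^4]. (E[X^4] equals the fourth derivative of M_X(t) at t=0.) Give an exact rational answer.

M_X(t) = (e^(t) - e^(-t))/(2*t)
M^(4)(t) = (t^4*e^(2*t) - t^4 - 4*t^3*e^(2*t) - 4*t^3 + 12*t^2*e^(2*t) - 12*t^2 - 24*t*e^(2*t) - 24*t + 24*e^(2*t) - 24)*e^(-t)/(2*t^5)

E[X^4] = M^(4)(0) = 1/5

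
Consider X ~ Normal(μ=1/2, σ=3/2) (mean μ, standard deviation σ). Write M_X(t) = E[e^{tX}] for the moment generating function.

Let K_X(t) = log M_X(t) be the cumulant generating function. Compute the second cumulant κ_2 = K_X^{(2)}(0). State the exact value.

κ_2 = K′′(0) = 9/4

M_X(t) = e^(9*t^2/8 + t/2)
K_X(t) = log M_X(t) = 9*t^2/8 + t/2
K′(t) = 9*t/4 + 1/2
K′′(t) = 9/4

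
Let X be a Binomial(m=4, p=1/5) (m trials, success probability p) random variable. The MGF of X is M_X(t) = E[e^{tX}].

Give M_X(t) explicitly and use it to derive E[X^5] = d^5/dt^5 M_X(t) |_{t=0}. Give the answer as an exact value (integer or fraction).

E[X^5] = M′′′′′(0) = 1648/125

M_X(t) = (e^(t)/5 + 4/5)^4
M′(t) = 4*e^(4*t)/625 + 48*e^(3*t)/625 + 192*e^(2*t)/625 + 256*e^(t)/625
M′′(t) = 16*e^(4*t)/625 + 144*e^(3*t)/625 + 384*e^(2*t)/625 + 256*e^(t)/625
M′′′(t) = 64*e^(4*t)/625 + 432*e^(3*t)/625 + 768*e^(2*t)/625 + 256*e^(t)/625
M′′′′(t) = 256*e^(4*t)/625 + 1296*e^(3*t)/625 + 1536*e^(2*t)/625 + 256*e^(t)/625
M′′′′′(t) = 1024*e^(4*t)/625 + 3888*e^(3*t)/625 + 3072*e^(2*t)/625 + 256*e^(t)/625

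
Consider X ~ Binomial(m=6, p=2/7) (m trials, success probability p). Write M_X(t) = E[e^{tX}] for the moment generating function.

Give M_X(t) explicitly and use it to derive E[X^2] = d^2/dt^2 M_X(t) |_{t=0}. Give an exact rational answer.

M_X(t) = (2*e^(t)/7 + 5/7)^6
dM/dt = 384*e^(6*t)/117649 + 4800*e^(5*t)/117649 + 24000*e^(4*t)/117649 + 60000*e^(3*t)/117649 + 75000*e^(2*t)/117649 + 37500*e^(t)/117649
d^2M/dt^2 = 2304*e^(6*t)/117649 + 24000*e^(5*t)/117649 + 96000*e^(4*t)/117649 + 180000*e^(3*t)/117649 + 150000*e^(2*t)/117649 + 37500*e^(t)/117649

E[X^2] = d^2M/dt^2 |_{t=0} = 204/49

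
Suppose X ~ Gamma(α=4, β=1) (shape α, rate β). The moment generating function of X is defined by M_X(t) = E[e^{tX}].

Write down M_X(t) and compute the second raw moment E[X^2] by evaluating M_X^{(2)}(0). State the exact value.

E[X^2] = d^2M/dt^2 |_{t=0} = 20

M_X(t) = (1 - t)^(-4)
dM/dt = -4/(t^5 - 5*t^4 + 10*t^3 - 10*t^2 + 5*t - 1)
d^2M/dt^2 = 20/(t^6 - 6*t^5 + 15*t^4 - 20*t^3 + 15*t^2 - 6*t + 1)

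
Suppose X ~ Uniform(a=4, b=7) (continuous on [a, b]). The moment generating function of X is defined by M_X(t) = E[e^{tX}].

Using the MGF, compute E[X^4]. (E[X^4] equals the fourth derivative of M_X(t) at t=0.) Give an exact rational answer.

M_X(t) = (e^(7*t) - e^(4*t))/(3*t)
M′(t) = (7*t*e^(7*t) - 4*t*e^(4*t) - e^(7*t) + e^(4*t))/(3*t^2)
M′′(t) = (49*t^2*e^(7*t) - 16*t^2*e^(4*t) - 14*t*e^(7*t) + 8*t*e^(4*t) + 2*e^(7*t) - 2*e^(4*t))/(3*t^3)
M′′′(t) = (343*t^3*e^(7*t) - 64*t^3*e^(4*t) - 147*t^2*e^(7*t) + 48*t^2*e^(4*t) + 42*t*e^(7*t) - 24*t*e^(4*t) - 6*e^(7*t) + 6*e^(4*t))/(3*t^4)

E[X^4] = M′′′′(0) = 5261/5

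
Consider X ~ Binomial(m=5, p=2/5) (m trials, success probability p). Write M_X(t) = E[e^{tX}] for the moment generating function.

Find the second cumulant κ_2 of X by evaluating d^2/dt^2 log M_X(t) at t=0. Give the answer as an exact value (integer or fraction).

κ_2 = K′′(0) = 6/5

M_X(t) = (2*e^(t)/5 + 3/5)^5
K_X(t) = log M_X(t) = 5*log(2*e^(t)/5 + 3/5)
K′(t) = 10*e^(t)/(2*e^(t) + 3)
K′′(t) = 30*e^(t)/(4*e^(2*t) + 12*e^(t) + 9)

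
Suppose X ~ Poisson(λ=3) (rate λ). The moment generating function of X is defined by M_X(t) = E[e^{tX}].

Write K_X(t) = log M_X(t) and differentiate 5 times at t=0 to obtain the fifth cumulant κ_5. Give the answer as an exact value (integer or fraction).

κ_5 = D^5[K](0) = 3

M_X(t) = e^(3*e^(t) - 3)
K_X(t) = log M_X(t) = 3*e^(t) - 3
D^5[K](t) = 3*e^(t)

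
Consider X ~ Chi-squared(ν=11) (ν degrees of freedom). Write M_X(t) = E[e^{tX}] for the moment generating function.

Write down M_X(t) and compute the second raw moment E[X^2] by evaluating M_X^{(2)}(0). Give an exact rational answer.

E[X^2] = d^2M/dt^2 |_{t=0} = 143

M_X(t) = (1 - 2*t)^(-11/2)
dM/dt = 11/(64*t^6*√(1 - 2*t) - 192*t^5*√(1 - 2*t) + 240*t^4*√(1 - 2*t) - 160*t^3*√(1 - 2*t) + 60*t^2*√(1 - 2*t) - 12*t*√(1 - 2*t) + √(1 - 2*t))
d^2M/dt^2 = -143/(128*t^7*√(1 - 2*t) - 448*t^6*√(1 - 2*t) + 672*t^5*√(1 - 2*t) - 560*t^4*√(1 - 2*t) + 280*t^3*√(1 - 2*t) - 84*t^2*√(1 - 2*t) + 14*t*√(1 - 2*t) - √(1 - 2*t))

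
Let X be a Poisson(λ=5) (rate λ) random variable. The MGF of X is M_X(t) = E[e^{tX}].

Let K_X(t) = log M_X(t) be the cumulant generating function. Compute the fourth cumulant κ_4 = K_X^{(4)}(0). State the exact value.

κ_4 = K^(4)(0) = 5

M_X(t) = e^(5*e^(t) - 5)
K_X(t) = log M_X(t) = 5*e^(t) - 5
K^(4)(t) = 5*e^(t)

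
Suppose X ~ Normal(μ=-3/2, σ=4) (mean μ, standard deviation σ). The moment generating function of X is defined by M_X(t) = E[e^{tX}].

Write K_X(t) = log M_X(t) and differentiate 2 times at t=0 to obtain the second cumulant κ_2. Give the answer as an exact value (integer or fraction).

κ_2 = D^2[K](0) = 16

M_X(t) = e^(8*t^2 - 3*t/2)
K_X(t) = log M_X(t) = 8*t^2 - 3*t/2
D^2[K](t) = 16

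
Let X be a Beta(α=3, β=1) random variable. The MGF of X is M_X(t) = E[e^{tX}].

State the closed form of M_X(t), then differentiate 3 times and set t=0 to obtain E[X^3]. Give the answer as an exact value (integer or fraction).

M_X(t) = ₁F₁(3; 4; t)
dM/dt = 3*₁F₁(4; 5; t)/4
d^2M/dt^2 = 3*₁F₁(5; 6; t)/5
d^3M/dt^3 = ₁F₁(6; 7; t)/2

E[X^3] = d^3M/dt^3 |_{t=0} = 1/2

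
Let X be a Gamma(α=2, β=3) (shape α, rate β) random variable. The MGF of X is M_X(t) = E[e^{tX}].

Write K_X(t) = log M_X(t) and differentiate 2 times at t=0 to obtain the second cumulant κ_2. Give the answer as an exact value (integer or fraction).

M_X(t) = 9/(3 - t)^2
K_X(t) = log M_X(t) = -2*log(3 - t) + 2*log(3)
K^(2)(t) = 2/(t^2 - 6*t + 9)

κ_2 = K^(2)(0) = 2/9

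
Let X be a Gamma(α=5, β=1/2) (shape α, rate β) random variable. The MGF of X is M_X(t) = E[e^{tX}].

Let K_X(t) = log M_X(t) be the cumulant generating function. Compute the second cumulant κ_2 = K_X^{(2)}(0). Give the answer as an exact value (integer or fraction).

M_X(t) = 1/(32*(1/2 - t)^5)
K_X(t) = log M_X(t) = -5*log(1/2 - t) - 5*log(2)
K′(t) = -10/(2*t - 1)
K′′(t) = 20/(4*t^2 - 4*t + 1)

κ_2 = K′′(0) = 20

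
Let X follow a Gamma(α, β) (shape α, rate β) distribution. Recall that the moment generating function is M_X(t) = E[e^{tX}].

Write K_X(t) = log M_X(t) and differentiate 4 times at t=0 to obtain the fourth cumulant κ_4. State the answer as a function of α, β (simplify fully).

M_X(t) = (β/(β - t))^α
K_X(t) = log M_X(t) = α*(log(β) - log(β - t))
K^(4)(t) = 6*α/(β^4 - 4*β^3*t + 6*β^2*t^2 - 4*β*t^3 + t^4)

κ_4 = K^(4)(0) = 6*α/β^4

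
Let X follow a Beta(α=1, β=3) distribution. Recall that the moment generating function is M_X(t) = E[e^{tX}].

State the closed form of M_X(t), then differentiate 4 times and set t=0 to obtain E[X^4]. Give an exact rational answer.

M_X(t) = ₁F₁(1; 4; t)
M′(t) = ₁F₁(2; 5; t)/4
M′′(t) = ₁F₁(3; 6; t)/10
M′′′(t) = ₁F₁(4; 7; t)/20
M′′′′(t) = ₁F₁(5; 8; t)/35

E[X^4] = M′′′′(0) = 1/35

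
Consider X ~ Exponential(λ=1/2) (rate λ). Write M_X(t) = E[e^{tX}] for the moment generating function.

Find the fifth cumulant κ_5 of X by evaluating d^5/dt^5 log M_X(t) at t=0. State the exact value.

κ_5 = D^5[K](0) = 768

M_X(t) = 1/(2*(1/2 - t))
K_X(t) = log M_X(t) = -log(1/2 - t) - log(2)
D^5[K](t) = -768/(32*t^5 - 80*t^4 + 80*t^3 - 40*t^2 + 10*t - 1)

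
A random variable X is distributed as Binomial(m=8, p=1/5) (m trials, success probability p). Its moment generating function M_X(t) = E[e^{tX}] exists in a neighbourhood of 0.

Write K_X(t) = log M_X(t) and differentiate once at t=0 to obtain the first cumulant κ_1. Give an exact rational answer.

κ_1 = K^(1)(0) = 8/5

M_X(t) = (e^(t)/5 + 4/5)^8
K_X(t) = log M_X(t) = 8*log(e^(t)/5 + 4/5)
K^(1)(t) = 8*e^(t)/(e^(t) + 4)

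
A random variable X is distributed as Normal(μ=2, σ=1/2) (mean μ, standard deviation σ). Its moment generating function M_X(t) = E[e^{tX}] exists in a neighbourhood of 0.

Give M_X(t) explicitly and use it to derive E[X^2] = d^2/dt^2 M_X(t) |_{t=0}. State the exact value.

M_X(t) = e^(t^2/8 + 2*t)
M^(2)(t) = t^2*e^(2*t)*e^(t^2/8)/16 + t*e^(2*t)*e^(t^2/8) + 17*e^(2*t)*e^(t^2/8)/4

E[X^2] = M^(2)(0) = 17/4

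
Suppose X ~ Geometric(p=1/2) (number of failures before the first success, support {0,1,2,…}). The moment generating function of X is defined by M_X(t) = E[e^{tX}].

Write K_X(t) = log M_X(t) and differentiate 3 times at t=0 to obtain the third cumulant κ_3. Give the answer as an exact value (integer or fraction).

κ_3 = D^3[K](0) = 6

M_X(t) = 1/(2*(1 - e^(t)/2))
K_X(t) = log M_X(t) = -log(1 - e^(t)/2) - log(2)
D^3[K](t) = (-2*e^(2*t) - 4*e^(t))/(e^(3*t) - 6*e^(2*t) + 12*e^(t) - 8)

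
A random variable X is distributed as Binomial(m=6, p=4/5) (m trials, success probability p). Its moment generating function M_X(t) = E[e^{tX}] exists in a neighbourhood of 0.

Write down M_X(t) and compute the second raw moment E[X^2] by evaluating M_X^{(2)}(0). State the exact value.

E[X^2] = D^2[M](0) = 24

M_X(t) = (4*e^(t)/5 + 1/5)^6
D^2[M](t) = 147456*e^(6*t)/15625 + 6144*e^(5*t)/625 + 12288*e^(4*t)/3125 + 2304*e^(3*t)/3125 + 192*e^(2*t)/3125 + 24*e^(t)/15625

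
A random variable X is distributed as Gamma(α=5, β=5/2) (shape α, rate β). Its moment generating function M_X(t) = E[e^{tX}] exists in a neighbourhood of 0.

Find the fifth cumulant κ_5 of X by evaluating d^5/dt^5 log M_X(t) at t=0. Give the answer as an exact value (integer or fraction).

M_X(t) = 3125/(32*(5/2 - t)^5)
K_X(t) = log M_X(t) = -5*log(5/2 - t) - 5*log(2) + 5*log(5)
D^5[K](t) = -3840/(32*t^5 - 400*t^4 + 2000*t^3 - 5000*t^2 + 6250*t - 3125)

κ_5 = D^5[K](0) = 768/625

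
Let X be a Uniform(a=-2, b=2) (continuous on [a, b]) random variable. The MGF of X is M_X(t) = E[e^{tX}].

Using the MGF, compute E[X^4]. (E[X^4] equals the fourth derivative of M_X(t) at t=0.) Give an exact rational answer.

M_X(t) = (e^(2*t) - e^(-2*t))/(4*t)
M^(4)(t) = (4*t^4*e^(4*t) - 4*t^4 - 8*t^3*e^(4*t) - 8*t^3 + 12*t^2*e^(4*t) - 12*t^2 - 12*t*e^(4*t) - 12*t + 6*e^(4*t) - 6)*e^(-2*t)/t^5

E[X^4] = M^(4)(0) = 16/5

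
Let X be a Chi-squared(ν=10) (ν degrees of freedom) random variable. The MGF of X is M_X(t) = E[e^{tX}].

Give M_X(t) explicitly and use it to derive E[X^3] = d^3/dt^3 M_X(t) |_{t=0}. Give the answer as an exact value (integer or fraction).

E[X^3] = D^3[M](0) = 1680

M_X(t) = (1 - 2*t)^(-5)
D^3[M](t) = 1680/(256*t^8 - 1024*t^7 + 1792*t^6 - 1792*t^5 + 1120*t^4 - 448*t^3 + 112*t^2 - 16*t + 1)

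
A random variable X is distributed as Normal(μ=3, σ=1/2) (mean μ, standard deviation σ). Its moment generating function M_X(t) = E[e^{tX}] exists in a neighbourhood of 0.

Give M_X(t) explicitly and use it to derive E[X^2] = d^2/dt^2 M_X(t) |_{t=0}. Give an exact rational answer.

E[X^2] = D^2[M](0) = 37/4

M_X(t) = e^(t^2/8 + 3*t)
D^2[M](t) = t^2*e^(3*t)*e^(t^2/8)/16 + 3*t*e^(3*t)*e^(t^2/8)/2 + 37*e^(3*t)*e^(t^2/8)/4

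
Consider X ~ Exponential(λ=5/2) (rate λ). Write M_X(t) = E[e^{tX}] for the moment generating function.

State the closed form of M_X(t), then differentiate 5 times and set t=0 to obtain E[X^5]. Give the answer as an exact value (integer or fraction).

E[X^5] = M^(5)(0) = 768/625

M_X(t) = 5/(2*(5/2 - t))
M^(5)(t) = 19200/(64*t^6 - 960*t^5 + 6000*t^4 - 20000*t^3 + 37500*t^2 - 37500*t + 15625)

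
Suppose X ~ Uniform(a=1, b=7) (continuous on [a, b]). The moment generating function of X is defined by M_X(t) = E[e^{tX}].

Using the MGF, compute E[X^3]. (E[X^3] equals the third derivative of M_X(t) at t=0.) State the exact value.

M_X(t) = (e^(7*t) - e^(t))/(6*t)
D^3[M](t) = (343*t^3*e^(7*t) - t^3*e^(t) - 147*t^2*e^(7*t) + 3*t^2*e^(t) + 42*t*e^(7*t) - 6*t*e^(t) - 6*e^(7*t) + 6*e^(t))/(6*t^4)

E[X^3] = D^3[M](0) = 100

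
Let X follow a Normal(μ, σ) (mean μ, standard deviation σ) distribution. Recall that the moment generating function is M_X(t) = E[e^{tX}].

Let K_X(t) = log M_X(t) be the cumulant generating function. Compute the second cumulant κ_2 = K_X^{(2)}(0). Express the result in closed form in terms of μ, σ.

M_X(t) = e^(μ*t + σ^2*t^2/2)
K_X(t) = log M_X(t) = μ*t + σ^2*t^2/2
D^2[K](t) = σ^2

κ_2 = D^2[K](0) = σ^2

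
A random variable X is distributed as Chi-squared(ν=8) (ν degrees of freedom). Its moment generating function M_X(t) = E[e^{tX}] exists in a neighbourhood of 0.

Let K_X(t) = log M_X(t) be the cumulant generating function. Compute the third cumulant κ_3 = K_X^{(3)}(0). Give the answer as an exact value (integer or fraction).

M_X(t) = (1 - 2*t)^(-4)
K_X(t) = log M_X(t) = -4*log(1 - 2*t)
K^(3)(t) = -64/(8*t^3 - 12*t^2 + 6*t - 1)

κ_3 = K^(3)(0) = 64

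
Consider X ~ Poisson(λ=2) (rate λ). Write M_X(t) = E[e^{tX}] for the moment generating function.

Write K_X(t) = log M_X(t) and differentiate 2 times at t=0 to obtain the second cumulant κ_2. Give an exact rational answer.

M_X(t) = e^(2*e^(t) - 2)
K_X(t) = log M_X(t) = 2*e^(t) - 2
D^2[K](t) = 2*e^(t)

κ_2 = D^2[K](0) = 2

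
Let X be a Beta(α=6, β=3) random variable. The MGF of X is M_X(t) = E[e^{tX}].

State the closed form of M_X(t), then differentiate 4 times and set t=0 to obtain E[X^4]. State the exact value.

M_X(t) = ₁F₁(6; 9; t)
dM/dt = 2*₁F₁(7; 10; t)/3
d^2M/dt^2 = 7*₁F₁(8; 11; t)/15
d^3M/dt^3 = 56*₁F₁(9; 12; t)/165
d^4M/dt^4 = 14*₁F₁(10; 13; t)/55

E[X^4] = d^4M/dt^4 |_{t=0} = 14/55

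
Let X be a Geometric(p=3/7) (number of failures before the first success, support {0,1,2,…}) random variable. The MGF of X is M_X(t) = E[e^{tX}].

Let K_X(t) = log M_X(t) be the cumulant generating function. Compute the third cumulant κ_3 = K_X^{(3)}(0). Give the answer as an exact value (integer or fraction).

M_X(t) = 3/(7*(1 - 4*e^(t)/7))
K_X(t) = log M_X(t) = -log(1 - 4*e^(t)/7) - log(7) + log(3)
K^(3)(t) = (-112*e^(2*t) - 196*e^(t))/(64*e^(3*t) - 336*e^(2*t) + 588*e^(t) - 343)

κ_3 = K^(3)(0) = 308/27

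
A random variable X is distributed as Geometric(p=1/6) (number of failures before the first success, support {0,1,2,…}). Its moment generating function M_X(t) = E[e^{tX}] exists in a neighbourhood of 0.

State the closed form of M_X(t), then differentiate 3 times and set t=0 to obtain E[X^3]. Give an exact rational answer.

E[X^3] = M^(3)(0) = 905

M_X(t) = 1/(6*(1 - 5*e^(t)/6))
M^(3)(t) = (125*e^(3*t) + 600*e^(2*t) + 180*e^(t))/(625*e^(4*t) - 3000*e^(3*t) + 5400*e^(2*t) - 4320*e^(t) + 1296)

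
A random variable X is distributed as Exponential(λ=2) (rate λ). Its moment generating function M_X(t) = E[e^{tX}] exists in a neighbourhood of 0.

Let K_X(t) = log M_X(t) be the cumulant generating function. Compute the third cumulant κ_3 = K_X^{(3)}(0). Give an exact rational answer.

M_X(t) = 2/(2 - t)
K_X(t) = log M_X(t) = -log(2 - t) + log(2)
K^(3)(t) = -2/(t^3 - 6*t^2 + 12*t - 8)

κ_3 = K^(3)(0) = 1/4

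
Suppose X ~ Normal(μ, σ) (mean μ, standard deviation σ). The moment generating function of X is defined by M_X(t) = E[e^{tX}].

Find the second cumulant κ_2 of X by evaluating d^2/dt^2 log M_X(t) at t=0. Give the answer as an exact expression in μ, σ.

M_X(t) = e^(μ*t + σ^2*t^2/2)
K_X(t) = log M_X(t) = μ*t + σ^2*t^2/2
K′(t) = μ + σ^2*t
K′′(t) = σ^2

κ_2 = K′′(0) = σ^2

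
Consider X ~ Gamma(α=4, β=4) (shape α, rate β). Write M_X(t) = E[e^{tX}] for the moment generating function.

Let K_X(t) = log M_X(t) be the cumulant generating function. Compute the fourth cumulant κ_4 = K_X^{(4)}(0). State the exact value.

M_X(t) = 256/(4 - t)^4
K_X(t) = log M_X(t) = -4*log(4 - t) + 8*log(2)
D^4[K](t) = 24/(t^4 - 16*t^3 + 96*t^2 - 256*t + 256)

κ_4 = D^4[K](0) = 3/32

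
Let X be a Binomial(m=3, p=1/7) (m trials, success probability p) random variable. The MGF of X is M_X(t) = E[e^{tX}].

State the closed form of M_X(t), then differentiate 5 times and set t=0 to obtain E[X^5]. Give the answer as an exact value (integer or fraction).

M_X(t) = (e^(t)/7 + 6/7)^3
dM/dt = 3*e^(3*t)/343 + 36*e^(2*t)/343 + 108*e^(t)/343
d^2M/dt^2 = 9*e^(3*t)/343 + 72*e^(2*t)/343 + 108*e^(t)/343
d^3M/dt^3 = 27*e^(3*t)/343 + 144*e^(2*t)/343 + 108*e^(t)/343
d^4M/dt^4 = 81*e^(3*t)/343 + 288*e^(2*t)/343 + 108*e^(t)/343
d^5M/dt^5 = 243*e^(3*t)/343 + 576*e^(2*t)/343 + 108*e^(t)/343

E[X^5] = d^5M/dt^5 |_{t=0} = 927/343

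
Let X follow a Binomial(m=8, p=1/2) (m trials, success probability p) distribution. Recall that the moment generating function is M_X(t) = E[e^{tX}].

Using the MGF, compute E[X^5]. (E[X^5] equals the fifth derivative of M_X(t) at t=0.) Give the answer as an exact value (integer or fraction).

E[X^5] = M^(5)(0) = 2524

M_X(t) = (e^(t)/2 + 1/2)^8
M^(5)(t) = 128*e^(8*t) + 16807*e^(7*t)/32 + 1701*e^(6*t)/2 + 21875*e^(5*t)/32 + 280*e^(4*t) + 1701*e^(3*t)/32 + 7*e^(2*t)/2 + e^(t)/32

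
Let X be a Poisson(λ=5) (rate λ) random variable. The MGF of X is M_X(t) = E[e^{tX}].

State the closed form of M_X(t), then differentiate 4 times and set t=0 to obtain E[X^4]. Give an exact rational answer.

E[X^4] = M^(4)(0) = 1555

M_X(t) = e^(5*e^(t) - 5)
M^(4)(t) = (625*e^(4*t)*e^(5*e^(t)) + 750*e^(3*t)*e^(5*e^(t)) + 175*e^(2*t)*e^(5*e^(t)) + 5*e^(t)*e^(5*e^(t)))*e^(-5)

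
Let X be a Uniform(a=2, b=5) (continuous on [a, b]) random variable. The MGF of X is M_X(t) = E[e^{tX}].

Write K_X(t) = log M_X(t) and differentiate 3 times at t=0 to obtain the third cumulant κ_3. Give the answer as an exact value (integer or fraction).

M_X(t) = (e^(5*t) - e^(2*t))/(3*t)
K_X(t) = log M_X(t) = -log(t) + log(e^(5*t) - e^(2*t)) - log(3)
D^3[K](t) = (27*t^3*e^(6*t) + 27*t^3*e^(3*t) - 2*e^(9*t) + 6*e^(6*t) - 6*e^(3*t) + 2)/(t^3*e^(9*t) - 3*t^3*e^(6*t) + 3*t^3*e^(3*t) - t^3)

κ_3 = D^3[K](0) = 0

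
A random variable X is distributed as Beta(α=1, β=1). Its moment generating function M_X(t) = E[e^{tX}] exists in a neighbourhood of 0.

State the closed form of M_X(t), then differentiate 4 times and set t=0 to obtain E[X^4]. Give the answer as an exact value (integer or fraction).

E[X^4] = M′′′′(0) = 1/5

M_X(t) = ₁F₁(1; 2; t)
M′(t) = ₁F₁(2; 3; t)/2
M′′(t) = ₁F₁(3; 4; t)/3
M′′′(t) = ₁F₁(4; 5; t)/4
M′′′′(t) = ₁F₁(5; 6; t)/5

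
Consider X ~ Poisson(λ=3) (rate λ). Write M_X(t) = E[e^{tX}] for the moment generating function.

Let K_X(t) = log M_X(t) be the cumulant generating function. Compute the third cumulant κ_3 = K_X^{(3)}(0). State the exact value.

κ_3 = K^(3)(0) = 3

M_X(t) = e^(3*e^(t) - 3)
K_X(t) = log M_X(t) = 3*e^(t) - 3
K^(3)(t) = 3*e^(t)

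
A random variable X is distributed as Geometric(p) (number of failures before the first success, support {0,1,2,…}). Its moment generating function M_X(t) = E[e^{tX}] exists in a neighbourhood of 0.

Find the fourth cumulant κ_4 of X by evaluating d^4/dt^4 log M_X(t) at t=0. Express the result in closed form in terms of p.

κ_4 = K′′′′(0) = (-p^3 + 7*p^2 - 12*p + 6)/p^4

M_X(t) = p/(-(1 - p)*e^(t) + 1)
K_X(t) = log M_X(t) = log(p) - log(-(1 - p)*e^(t) + 1)
K′(t) = (-p*e^(t) + e^(t))/(p*e^(t) - e^(t) + 1)
K′′(t) = (-p*e^(t) + e^(t))/(p^2*e^(2*t) - 2*p*e^(2*t) + 2*p*e^(t) + e^(2*t) - 2*e^(t) + 1)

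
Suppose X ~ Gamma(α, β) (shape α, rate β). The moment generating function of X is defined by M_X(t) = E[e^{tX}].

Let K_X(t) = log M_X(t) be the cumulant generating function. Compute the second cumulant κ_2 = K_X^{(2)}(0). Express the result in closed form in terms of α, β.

κ_2 = K′′(0) = α/β^2

M_X(t) = (β/(β - t))^α
K_X(t) = log M_X(t) = α*(log(β) - log(β - t))
K′(t) = -α/(-β + t)
K′′(t) = α/(β^2 - 2*β*t + t^2)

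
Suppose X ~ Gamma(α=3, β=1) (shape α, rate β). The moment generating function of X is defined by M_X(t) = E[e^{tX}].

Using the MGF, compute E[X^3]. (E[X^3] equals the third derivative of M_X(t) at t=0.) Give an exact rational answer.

M_X(t) = (1 - t)^(-3)
dM/dt = 3/(t^4 - 4*t^3 + 6*t^2 - 4*t + 1)
d^2M/dt^2 = -12/(t^5 - 5*t^4 + 10*t^3 - 10*t^2 + 5*t - 1)
d^3M/dt^3 = 60/(t^6 - 6*t^5 + 15*t^4 - 20*t^3 + 15*t^2 - 6*t + 1)

E[X^3] = d^3M/dt^3 |_{t=0} = 60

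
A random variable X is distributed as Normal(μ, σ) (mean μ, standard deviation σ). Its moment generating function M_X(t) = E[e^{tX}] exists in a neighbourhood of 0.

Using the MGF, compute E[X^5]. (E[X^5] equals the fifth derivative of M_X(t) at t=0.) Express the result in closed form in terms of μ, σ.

M_X(t) = e^(μ*t + σ^2*t^2/2)
dM/dt = μ*e^(μ*t)*e^(σ^2*t^2/2) + σ^2*t*e^(μ*t)*e^(σ^2*t^2/2)
d^2M/dt^2 = μ^2*e^(μ*t)*e^(σ^2*t^2/2) + 2*μ*σ^2*t*e^(μ*t)*e^(σ^2*t^2/2) + σ^4*t^2*e^(μ*t)*e^(σ^2*t^2/2) + σ^2*e^(μ*t)*e^(σ^2*t^2/2)

E[X^5] = d^5M/dt^5 |_{t=0} = μ*(μ^4 + 10*μ^2*σ^2 + 15*σ^4)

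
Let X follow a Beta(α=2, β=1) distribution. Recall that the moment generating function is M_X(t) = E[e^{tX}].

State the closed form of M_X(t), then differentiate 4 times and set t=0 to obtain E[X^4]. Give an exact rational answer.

E[X^4] = M^(4)(0) = 1/3

M_X(t) = ₁F₁(2; 3; t)
M^(4)(t) = ₁F₁(6; 7; t)/3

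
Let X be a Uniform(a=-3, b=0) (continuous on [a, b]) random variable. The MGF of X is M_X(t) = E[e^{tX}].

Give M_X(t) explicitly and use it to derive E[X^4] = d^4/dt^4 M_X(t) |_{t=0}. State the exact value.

E[X^4] = M′′′′(0) = 81/5

M_X(t) = (1 - e^(-3*t))/(3*t)
M′(t) = (3*t - e^(3*t) + 1)*e^(-3*t)/(3*t^2)
M′′(t) = (-9*t^2 - 6*t + 2*e^(3*t) - 2)*e^(-3*t)/(3*t^3)
M′′′(t) = (9*t^3 + 9*t^2 + 6*t - 2*e^(3*t) + 2)*e^(-3*t)/t^4
M′′′′(t) = (-27*t^4 - 36*t^3 - 36*t^2 - 24*t + 8*e^(3*t) - 8)*e^(-3*t)/t^5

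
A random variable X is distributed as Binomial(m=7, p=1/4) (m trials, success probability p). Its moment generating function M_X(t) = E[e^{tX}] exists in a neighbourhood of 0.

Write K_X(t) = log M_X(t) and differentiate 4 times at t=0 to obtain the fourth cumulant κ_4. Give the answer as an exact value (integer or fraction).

M_X(t) = (e^(t)/4 + 3/4)^7
K_X(t) = log M_X(t) = 7*log(e^(t)/4 + 3/4)
K^(4)(t) = (21*e^(3*t) - 252*e^(2*t) + 189*e^(t))/(e^(4*t) + 12*e^(3*t) + 54*e^(2*t) + 108*e^(t) + 81)

κ_4 = K^(4)(0) = -21/128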